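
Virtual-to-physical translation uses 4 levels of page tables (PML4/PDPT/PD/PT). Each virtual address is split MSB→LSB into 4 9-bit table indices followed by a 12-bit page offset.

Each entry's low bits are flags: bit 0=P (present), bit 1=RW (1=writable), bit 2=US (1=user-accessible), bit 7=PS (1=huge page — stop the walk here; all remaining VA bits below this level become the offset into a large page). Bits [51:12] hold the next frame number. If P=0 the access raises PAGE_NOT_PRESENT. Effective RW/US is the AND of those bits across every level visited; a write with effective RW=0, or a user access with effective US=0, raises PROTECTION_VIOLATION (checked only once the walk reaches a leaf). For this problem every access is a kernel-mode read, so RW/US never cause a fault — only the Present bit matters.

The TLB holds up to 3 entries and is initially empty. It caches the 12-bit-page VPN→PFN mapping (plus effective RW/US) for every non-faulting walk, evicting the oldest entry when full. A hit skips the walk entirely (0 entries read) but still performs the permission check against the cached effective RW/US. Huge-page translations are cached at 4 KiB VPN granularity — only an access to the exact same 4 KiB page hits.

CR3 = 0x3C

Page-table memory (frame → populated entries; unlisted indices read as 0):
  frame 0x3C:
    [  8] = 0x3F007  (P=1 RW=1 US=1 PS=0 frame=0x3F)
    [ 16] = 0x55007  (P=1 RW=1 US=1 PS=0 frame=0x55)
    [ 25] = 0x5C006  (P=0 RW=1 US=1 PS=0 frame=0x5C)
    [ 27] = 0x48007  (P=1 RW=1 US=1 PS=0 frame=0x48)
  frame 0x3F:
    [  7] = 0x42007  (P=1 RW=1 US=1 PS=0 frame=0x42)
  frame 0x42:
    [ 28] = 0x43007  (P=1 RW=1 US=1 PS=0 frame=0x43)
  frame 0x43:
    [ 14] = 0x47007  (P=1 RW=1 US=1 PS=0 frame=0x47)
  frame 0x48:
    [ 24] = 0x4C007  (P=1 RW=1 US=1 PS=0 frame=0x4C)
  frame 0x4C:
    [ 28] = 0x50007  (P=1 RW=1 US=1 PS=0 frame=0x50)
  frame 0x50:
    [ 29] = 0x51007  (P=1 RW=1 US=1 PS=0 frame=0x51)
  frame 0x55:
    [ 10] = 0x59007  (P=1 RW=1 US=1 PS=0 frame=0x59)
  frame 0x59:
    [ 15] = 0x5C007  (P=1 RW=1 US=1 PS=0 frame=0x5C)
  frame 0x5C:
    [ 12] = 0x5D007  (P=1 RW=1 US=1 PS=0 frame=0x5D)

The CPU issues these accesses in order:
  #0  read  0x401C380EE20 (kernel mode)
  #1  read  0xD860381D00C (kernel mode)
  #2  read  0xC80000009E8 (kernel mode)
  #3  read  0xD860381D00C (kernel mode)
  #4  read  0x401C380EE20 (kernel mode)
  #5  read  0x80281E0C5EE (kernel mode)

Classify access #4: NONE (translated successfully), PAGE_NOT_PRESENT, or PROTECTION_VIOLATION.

Walk each access:
#0 VA=0x401C380EE20 (r,kernel):
  lvl0: tbl 0x3C, slot 8 ⇒ 0x3F007 (P1/RW1/US1/PS0)
  lvl1: tbl 0x3F, slot 7 ⇒ 0x42007 (P1/RW1/US1/PS0)
  lvl2: tbl 0x42, slot 28 ⇒ 0x43007 (P1/RW1/US1/PS0)
  lvl3: tbl 0x43, slot 14 ⇒ 0x47007 (P1/RW1/US1/PS0)
  → PA=0x47E20  (4 entries read)
#1 VA=0xD860381D00C (r,kernel):
  lvl0: tbl 0x3C, slot 27 ⇒ 0x48007 (P1/RW1/US1/PS0)
  lvl1: tbl 0x48, slot 24 ⇒ 0x4C007 (P1/RW1/US1/PS0)
  lvl2: tbl 0x4C, slot 28 ⇒ 0x50007 (P1/RW1/US1/PS0)
  lvl3: tbl 0x50, slot 29 ⇒ 0x51007 (P1/RW1/US1/PS0)
  → PA=0x5100C  (4 entries read)
#2 VA=0xC80000009E8 (r,kernel):
  lvl0: tbl 0x3C, slot 25 ⇒ 0x5C006 (P0/RW1/US1/PS0)
  ✗ PAGE_NOT_PRESENT  [1 reads]
#3 VA=0xD860381D00C (r,kernel):
  TLB hit vpn=0xD860381D → PA=0x5100C
#4 VA=0x401C380EE20 (r,kernel):
  TLB hit vpn=0x401C380E → PA=0x47E20
#5 VA=0x80281E0C5EE (r,kernel):
  lvl0: tbl 0x3C, slot 16 ⇒ 0x55007 (P1/RW1/US1/PS0)
  lvl1: tbl 0x55, slot 10 ⇒ 0x59007 (P1/RW1/US1/PS0)
  lvl2: tbl 0x59, slot 15 ⇒ 0x5C007 (P1/RW1/US1/PS0)
  lvl3: tbl 0x5C, slot 12 ⇒ 0x5D007 (P1/RW1/US1/PS0)
  → PA=0x5D5EE  (4 entries read)

Access #4 fault: NONE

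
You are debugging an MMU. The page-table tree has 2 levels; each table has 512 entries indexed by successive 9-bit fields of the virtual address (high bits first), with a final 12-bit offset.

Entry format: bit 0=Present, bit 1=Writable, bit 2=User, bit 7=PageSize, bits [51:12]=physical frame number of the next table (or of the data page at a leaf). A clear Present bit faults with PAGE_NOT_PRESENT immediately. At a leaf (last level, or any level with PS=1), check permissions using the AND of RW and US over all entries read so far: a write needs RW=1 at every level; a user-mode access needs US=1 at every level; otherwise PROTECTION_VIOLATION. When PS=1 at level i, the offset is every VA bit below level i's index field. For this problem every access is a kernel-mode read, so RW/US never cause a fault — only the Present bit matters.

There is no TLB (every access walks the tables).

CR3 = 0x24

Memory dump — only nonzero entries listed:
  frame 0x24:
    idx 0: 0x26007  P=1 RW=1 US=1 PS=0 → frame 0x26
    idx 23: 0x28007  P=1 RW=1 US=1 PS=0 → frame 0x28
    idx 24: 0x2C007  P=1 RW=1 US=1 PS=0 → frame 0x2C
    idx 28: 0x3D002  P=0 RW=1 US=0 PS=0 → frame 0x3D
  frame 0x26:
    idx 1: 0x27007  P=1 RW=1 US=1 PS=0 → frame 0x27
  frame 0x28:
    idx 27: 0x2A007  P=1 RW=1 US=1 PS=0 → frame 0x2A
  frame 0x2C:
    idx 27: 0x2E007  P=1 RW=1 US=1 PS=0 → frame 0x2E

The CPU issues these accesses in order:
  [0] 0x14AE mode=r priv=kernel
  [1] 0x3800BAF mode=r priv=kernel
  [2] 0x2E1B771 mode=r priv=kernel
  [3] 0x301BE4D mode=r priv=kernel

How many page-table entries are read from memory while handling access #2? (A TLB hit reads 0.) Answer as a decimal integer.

Trace:
#0 VA=0x14AE (r,kernel):
  L0: frame=0x24 idx=0 entry=0x26007 [P=1 RW=1 US=1 PS=0]
  L1: frame=0x26 idx=1 entry=0x27007 [P=1 RW=1 US=1 PS=0]
  ✓ 0x274AE  — 2 lookups
#1 VA=0x3800BAF (r,kernel):
  L0: frame=0x24 idx=28 entry=0x3D002 [P=0 RW=1 US=0 PS=0]
  → PAGE_NOT_PRESENT  (1 entries read)
#2 VA=0x2E1B771 (r,kernel):
  L0: frame=0x24 idx=23 entry=0x28007 [P=1 RW=1 US=1 PS=0]
  L1: frame=0x28 idx=27 entry=0x2A007 [P=1 RW=1 US=1 PS=0]
  ✓ 0x2A771  — 2 lookups
#3 VA=0x301BE4D (r,kernel):
  L0: frame=0x24 idx=24 entry=0x2C007 [P=1 RW=1 US=1 PS=0]
  L1: frame=0x2C idx=27 entry=0x2E007 [P=1 RW=1 US=1 PS=0]
  ✓ 0x2EE4D  — 2 lookups

Entries read for #2: 2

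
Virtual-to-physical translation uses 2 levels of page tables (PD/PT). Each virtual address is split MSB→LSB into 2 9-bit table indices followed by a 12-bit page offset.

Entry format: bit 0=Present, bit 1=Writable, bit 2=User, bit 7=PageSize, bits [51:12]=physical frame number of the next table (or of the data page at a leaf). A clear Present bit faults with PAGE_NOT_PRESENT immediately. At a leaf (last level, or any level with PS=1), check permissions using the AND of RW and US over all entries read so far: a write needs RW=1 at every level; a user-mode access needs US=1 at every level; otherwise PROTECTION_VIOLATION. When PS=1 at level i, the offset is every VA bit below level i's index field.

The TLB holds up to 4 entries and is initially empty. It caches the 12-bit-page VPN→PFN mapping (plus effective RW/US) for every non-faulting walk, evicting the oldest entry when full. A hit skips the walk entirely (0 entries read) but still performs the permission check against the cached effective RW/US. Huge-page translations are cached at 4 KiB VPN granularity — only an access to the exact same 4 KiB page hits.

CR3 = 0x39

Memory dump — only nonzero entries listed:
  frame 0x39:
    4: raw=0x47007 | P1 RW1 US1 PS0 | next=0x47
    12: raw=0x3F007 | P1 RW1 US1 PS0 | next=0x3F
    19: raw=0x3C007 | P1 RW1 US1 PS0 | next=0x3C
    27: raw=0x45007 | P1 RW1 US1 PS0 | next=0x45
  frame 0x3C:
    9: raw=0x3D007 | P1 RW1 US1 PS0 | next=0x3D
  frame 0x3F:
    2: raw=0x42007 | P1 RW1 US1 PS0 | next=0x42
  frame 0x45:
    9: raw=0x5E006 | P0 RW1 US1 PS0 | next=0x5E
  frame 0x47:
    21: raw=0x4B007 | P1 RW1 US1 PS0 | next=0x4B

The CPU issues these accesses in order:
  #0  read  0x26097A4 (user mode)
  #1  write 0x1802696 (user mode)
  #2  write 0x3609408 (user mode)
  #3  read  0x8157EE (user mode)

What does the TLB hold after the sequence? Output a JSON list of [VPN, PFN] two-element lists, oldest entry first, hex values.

Per-access translation:
#0 VA=0x26097A4 (r,user):
  lvl0: tbl 0x39, slot 19 ⇒ 0x3C007 (P1/RW1/US1/PS0)
  lvl1: tbl 0x3C, slot 9 ⇒ 0x3D007 (P1/RW1/US1/PS0)
  ✓ 0x3D7A4  — 2 lookups
#1 VA=0x1802696 (w,user):
  lvl0: tbl 0x39, slot 12 ⇒ 0x3F007 (P1/RW1/US1/PS0)
  lvl1: tbl 0x3F, slot 2 ⇒ 0x42007 (P1/RW1/US1/PS0)
  ✓ 0x42696  — 2 lookups
#2 VA=0x3609408 (w,user):
  lvl0: tbl 0x39, slot 27 ⇒ 0x45007 (P1/RW1/US1/PS0)
  lvl1: tbl 0x45, slot 9 ⇒ 0x5E006 (P0/RW1/US1/PS0)
  ⇒ fault: PAGE_NOT_PRESENT  — 2 lookups
#3 VA=0x8157EE (r,user):
  lvl0: tbl 0x39, slot 4 ⇒ 0x47007 (P1/RW1/US1/PS0)
  lvl1: tbl 0x47, slot 21 ⇒ 0x4B007 (P1/RW1/US1/PS0)
  ✓ 0x4B7EE  — 2 lookups

TLB: [["0x2609", "0x3D"], ["0x1802", "0x42"], ["0x815", "0x4B"]]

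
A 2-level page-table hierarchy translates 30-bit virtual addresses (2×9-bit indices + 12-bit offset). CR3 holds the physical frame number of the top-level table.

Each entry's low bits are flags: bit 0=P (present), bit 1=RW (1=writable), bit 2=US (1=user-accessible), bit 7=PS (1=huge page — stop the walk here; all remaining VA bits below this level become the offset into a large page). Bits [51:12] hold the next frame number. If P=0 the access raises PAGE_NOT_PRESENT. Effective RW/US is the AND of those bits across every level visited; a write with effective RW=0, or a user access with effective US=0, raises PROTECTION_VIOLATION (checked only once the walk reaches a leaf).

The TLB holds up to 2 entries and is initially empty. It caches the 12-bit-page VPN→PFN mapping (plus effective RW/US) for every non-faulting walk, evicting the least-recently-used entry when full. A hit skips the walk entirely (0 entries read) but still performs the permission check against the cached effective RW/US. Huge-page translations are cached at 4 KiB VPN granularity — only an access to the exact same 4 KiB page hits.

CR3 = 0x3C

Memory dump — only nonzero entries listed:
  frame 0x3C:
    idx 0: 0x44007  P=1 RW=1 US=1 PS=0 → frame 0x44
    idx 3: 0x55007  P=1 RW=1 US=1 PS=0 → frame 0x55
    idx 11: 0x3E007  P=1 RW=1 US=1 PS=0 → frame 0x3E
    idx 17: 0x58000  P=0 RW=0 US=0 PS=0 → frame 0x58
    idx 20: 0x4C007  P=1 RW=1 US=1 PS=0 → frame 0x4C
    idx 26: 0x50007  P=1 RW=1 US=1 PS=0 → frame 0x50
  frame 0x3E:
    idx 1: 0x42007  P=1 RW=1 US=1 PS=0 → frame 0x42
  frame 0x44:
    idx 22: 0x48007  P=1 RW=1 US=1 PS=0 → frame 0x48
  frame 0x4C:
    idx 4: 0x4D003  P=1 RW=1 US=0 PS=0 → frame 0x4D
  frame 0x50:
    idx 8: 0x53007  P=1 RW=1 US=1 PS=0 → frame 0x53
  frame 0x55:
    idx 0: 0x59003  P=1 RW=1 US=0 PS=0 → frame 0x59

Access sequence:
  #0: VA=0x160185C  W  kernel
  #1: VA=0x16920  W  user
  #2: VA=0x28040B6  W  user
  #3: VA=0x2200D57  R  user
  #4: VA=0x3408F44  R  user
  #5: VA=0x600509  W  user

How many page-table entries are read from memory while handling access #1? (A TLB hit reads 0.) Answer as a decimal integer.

Trace:
#0 VA=0x160185C (w,kernel):
  L0: frame=0x3C idx=11 entry=0x3E007 [P=1 RW=1 US=1 PS=0]
  L1: frame=0x3E idx=1 entry=0x42007 [P=1 RW=1 US=1 PS=0]
  ⇒ phys 0x4285C  [2 reads]
#1 VA=0x16920 (w,user):
  L0: frame=0x3C idx=0 entry=0x44007 [P=1 RW=1 US=1 PS=0]
  L1: frame=0x44 idx=22 entry=0x48007 [P=1 RW=1 US=1 PS=0]
  ⇒ phys 0x48920  [2 reads]
#2 VA=0x28040B6 (w,user):
  L0: frame=0x3C idx=20 entry=0x4C007 [P=1 RW=1 US=1 PS=0]
  L1: frame=0x4C idx=4 entry=0x4D003 [P=1 RW=1 US=0 PS=0]
  → PROTECTION_VIOLATION  (2 entries read)
#3 VA=0x2200D57 (r,user):
  L0: frame=0x3C idx=17 entry=0x58000 [P=0 RW=0 US=0 PS=0]
  → PAGE_NOT_PRESENT  (1 entries read)
#4 VA=0x3408F44 (r,user):
  L0: frame=0x3C idx=26 entry=0x50007 [P=1 RW=1 US=1 PS=0]
  L1: frame=0x50 idx=8 entry=0x53007 [P=1 RW=1 US=1 PS=0]
  ⇒ phys 0x53F44  [2 reads]
#5 VA=0x600509 (w,user):
  L0: frame=0x3C idx=3 entry=0x55007 [P=1 RW=1 US=1 PS=0]
  L1: frame=0x55 idx=0 entry=0x59003 [P=1 RW=1 US=0 PS=0]
  → PROTECTION_VIOLATION  (2 entries read)

Entries read for #1: 2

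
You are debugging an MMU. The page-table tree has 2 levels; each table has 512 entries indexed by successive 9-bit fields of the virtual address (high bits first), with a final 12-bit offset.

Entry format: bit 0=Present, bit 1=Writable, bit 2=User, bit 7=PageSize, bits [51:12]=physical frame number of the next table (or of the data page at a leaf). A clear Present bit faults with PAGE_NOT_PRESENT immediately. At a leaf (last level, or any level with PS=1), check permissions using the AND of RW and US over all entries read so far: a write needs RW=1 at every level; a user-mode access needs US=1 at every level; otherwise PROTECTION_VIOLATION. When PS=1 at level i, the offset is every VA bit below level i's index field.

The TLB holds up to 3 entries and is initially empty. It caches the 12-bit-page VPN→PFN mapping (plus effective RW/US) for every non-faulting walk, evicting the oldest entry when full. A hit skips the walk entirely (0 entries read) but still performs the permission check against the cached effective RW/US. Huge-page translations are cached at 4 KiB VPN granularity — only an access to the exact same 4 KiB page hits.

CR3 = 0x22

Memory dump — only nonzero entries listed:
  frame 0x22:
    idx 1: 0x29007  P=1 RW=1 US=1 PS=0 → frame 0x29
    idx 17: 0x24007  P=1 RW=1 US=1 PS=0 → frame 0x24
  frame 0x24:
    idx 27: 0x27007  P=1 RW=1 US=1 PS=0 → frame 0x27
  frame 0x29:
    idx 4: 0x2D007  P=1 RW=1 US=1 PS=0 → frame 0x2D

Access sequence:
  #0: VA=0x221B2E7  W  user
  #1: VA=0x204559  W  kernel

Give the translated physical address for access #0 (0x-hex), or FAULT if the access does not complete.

Per-access translation:
#0 VA=0x221B2E7 (w,user):
  L0: frame=0x22 idx=17 entry=0x24007 [P=1 RW=1 US=1 PS=0]
  L1: frame=0x24 idx=27 entry=0x27007 [P=1 RW=1 US=1 PS=0]
  → PA=0x272E7  (2 entries read)
#1 VA=0x204559 (w,kernel):
  L0: frame=0x22 idx=1 entry=0x29007 [P=1 RW=1 US=1 PS=0]
  L1: frame=0x29 idx=4 entry=0x2D007 [P=1 RW=1 US=1 PS=0]
  → PA=0x2D559  (2 entries read)

Access #0 PA: 0x272E7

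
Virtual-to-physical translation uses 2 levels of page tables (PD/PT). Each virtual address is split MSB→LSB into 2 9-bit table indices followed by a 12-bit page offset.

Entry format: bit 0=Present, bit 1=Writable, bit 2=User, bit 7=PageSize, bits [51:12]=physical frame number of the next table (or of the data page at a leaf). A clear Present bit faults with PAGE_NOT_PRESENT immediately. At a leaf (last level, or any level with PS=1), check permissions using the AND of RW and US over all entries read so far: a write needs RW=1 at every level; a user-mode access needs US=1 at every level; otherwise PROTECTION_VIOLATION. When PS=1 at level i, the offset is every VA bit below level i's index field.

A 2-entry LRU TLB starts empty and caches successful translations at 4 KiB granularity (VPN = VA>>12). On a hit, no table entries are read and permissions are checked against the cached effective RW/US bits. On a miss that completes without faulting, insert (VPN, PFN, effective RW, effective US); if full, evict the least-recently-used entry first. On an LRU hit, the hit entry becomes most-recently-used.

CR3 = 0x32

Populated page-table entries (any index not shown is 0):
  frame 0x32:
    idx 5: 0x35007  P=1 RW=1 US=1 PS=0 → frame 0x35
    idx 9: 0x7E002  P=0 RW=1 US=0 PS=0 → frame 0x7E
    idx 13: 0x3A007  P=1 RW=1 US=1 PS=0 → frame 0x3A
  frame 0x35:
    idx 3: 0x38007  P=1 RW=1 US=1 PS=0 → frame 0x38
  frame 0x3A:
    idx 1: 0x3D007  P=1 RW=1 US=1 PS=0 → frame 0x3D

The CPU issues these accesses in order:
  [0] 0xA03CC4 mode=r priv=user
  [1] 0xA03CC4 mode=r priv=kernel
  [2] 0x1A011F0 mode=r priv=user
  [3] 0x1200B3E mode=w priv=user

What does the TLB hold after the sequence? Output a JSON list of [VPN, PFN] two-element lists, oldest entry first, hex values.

Trace:
#0 VA=0xA03CC4 (r,user):
  lvl0: tbl 0x32, slot 5 ⇒ 0x35007 (P1/RW1/US1/PS0)
  lvl1: tbl 0x35, slot 3 ⇒ 0x38007 (P1/RW1/US1/PS0)
  ⇒ phys 0x38CC4  [2 reads]
#1 VA=0xA03CC4 (r,kernel):
  TLB hit vpn=0xA03 → PA=0x38CC4
#2 VA=0x1A011F0 (r,user):
  lvl0: tbl 0x32, slot 13 ⇒ 0x3A007 (P1/RW1/US1/PS0)
  lvl1: tbl 0x3A, slot 1 ⇒ 0x3D007 (P1/RW1/US1/PS0)
  ⇒ phys 0x3D1F0  [2 reads]
#3 VA=0x1200B3E (w,user):
  lvl0: tbl 0x32, slot 9 ⇒ 0x7E002 (P0/RW1/US0/PS0)
  ⇒ fault: PAGE_NOT_PRESENT  — 1 lookups

TLB: [["0xA03", "0x38"], ["0x1A01", "0x3D"]]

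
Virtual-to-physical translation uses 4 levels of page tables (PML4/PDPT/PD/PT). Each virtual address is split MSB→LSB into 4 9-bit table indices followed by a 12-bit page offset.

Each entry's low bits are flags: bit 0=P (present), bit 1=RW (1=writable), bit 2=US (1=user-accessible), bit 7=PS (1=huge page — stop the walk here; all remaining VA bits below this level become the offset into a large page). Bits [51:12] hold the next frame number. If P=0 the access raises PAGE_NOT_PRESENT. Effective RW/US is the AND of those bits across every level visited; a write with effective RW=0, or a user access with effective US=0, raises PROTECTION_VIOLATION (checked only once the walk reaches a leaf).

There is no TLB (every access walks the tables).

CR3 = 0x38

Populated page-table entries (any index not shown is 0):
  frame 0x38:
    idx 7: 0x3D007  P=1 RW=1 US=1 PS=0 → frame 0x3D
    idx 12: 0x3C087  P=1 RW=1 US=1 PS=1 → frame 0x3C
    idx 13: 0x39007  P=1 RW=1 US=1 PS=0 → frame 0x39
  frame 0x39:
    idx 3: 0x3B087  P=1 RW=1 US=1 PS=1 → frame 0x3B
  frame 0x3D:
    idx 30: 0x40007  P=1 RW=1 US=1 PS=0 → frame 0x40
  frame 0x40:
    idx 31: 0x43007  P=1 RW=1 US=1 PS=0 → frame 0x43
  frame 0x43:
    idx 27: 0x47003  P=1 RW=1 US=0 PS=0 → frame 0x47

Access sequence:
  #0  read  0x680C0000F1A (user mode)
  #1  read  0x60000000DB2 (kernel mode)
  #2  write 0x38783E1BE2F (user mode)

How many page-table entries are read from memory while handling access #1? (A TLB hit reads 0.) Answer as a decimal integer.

Walk each access:
#0 VA=0x680C0000F1A (r,user):
  lvl0: tbl 0x38, slot 13 ⇒ 0x39007 (P1/RW1/US1/PS0)
  lvl1: tbl 0x39, slot 3 ⇒ 0x3B087 (P1/RW1/US1/PS1)
  ✓ 0x3BF1A (huge @L1)  — 2 lookups
#1 VA=0x60000000DB2 (r,kernel):
  lvl0: tbl 0x38, slot 12 ⇒ 0x3C087 (P1/RW1/US1/PS1)
  ✓ 0x3CDB2 (huge @L0)  — 1 lookups
#2 VA=0x38783E1BE2F (w,user):
  lvl0: tbl 0x38, slot 7 ⇒ 0x3D007 (P1/RW1/US1/PS0)
  lvl1: tbl 0x3D, slot 30 ⇒ 0x40007 (P1/RW1/US1/PS0)
  lvl2: tbl 0x40, slot 31 ⇒ 0x43007 (P1/RW1/US1/PS0)
  lvl3: tbl 0x43, slot 27 ⇒ 0x47003 (P1/RW1/US0/PS0)
  ✗ PROTECTION_VIOLATION  [4 reads]

Entries read for #1: 1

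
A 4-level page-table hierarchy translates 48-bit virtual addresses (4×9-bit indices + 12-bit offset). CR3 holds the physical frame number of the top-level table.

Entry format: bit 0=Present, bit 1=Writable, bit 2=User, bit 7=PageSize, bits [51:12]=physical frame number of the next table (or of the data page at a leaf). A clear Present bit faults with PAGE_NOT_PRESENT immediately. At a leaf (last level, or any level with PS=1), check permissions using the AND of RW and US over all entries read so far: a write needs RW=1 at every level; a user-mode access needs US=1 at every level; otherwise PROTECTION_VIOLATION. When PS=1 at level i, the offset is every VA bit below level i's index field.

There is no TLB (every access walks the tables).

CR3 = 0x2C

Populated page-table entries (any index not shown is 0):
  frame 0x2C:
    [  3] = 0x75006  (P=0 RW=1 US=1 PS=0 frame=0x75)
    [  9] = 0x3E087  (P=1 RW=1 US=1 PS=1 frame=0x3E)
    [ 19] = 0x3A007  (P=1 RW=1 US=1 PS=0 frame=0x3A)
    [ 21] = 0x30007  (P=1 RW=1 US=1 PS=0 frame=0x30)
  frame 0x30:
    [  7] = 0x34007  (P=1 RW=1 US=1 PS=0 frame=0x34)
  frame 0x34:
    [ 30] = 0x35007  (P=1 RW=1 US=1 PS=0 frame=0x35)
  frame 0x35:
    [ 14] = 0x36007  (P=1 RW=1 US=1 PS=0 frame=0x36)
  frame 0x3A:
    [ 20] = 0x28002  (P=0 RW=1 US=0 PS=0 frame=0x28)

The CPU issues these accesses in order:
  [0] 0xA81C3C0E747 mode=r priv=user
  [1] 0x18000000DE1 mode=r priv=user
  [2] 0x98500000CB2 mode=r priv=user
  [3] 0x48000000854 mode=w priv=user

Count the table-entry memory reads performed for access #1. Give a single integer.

Per-access translation:
#0 VA=0xA81C3C0E747 (r,user):
  lvl0: tbl 0x2C, slot 21 ⇒ 0x30007 (P1/RW1/US1/PS0)
  lvl1: tbl 0x30, slot 7 ⇒ 0x34007 (P1/RW1/US1/PS0)
  lvl2: tbl 0x34, slot 30 ⇒ 0x35007 (P1/RW1/US1/PS0)
  lvl3: tbl 0x35, slot 14 ⇒ 0x36007 (P1/RW1/US1/PS0)
  ✓ 0x36747  — 4 lookups
#1 VA=0x18000000DE1 (r,user):
  lvl0: tbl 0x2C, slot 3 ⇒ 0x75006 (P0/RW1/US1/PS0)
  ✗ PAGE_NOT_PRESENT  [1 reads]
#2 VA=0x98500000CB2 (r,user):
  lvl0: tbl 0x2C, slot 19 ⇒ 0x3A007 (P1/RW1/US1/PS0)
  lvl1: tbl 0x3A, slot 20 ⇒ 0x28002 (P0/RW1/US0/PS0)
  ✗ PAGE_NOT_PRESENT  [2 reads]
#3 VA=0x48000000854 (w,user):
  lvl0: tbl 0x2C, slot 9 ⇒ 0x3E087 (P1/RW1/US1/PS1)
  ✓ 0x3E854 (huge @L0)  — 1 lookups

Entries read for #1: 1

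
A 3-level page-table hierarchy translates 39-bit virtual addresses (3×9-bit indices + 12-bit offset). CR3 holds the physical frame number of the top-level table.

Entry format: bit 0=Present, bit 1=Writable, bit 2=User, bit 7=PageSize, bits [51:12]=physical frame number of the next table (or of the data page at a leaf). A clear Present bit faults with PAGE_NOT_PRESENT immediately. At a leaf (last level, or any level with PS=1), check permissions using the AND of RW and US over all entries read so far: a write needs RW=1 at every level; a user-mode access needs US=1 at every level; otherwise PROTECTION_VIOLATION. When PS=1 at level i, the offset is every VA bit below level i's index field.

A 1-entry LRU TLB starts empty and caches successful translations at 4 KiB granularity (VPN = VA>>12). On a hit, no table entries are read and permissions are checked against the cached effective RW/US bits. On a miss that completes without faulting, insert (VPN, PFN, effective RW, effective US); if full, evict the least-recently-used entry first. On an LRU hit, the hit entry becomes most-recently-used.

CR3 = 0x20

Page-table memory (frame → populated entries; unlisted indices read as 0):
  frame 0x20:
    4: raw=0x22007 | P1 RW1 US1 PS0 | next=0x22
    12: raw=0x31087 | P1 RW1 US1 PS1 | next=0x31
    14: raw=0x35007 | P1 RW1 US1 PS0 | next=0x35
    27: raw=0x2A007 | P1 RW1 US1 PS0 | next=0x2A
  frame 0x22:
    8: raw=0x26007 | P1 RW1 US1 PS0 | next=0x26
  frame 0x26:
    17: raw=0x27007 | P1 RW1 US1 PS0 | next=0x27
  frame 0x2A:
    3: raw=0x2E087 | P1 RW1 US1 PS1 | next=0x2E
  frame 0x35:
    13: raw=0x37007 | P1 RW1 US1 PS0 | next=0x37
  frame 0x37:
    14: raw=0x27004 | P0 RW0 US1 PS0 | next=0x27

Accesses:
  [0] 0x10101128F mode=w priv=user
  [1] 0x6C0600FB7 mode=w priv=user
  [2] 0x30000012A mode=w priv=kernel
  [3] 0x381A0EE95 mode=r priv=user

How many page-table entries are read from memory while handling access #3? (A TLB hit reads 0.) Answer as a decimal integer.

Walk each access:
#0 VA=0x10101128F (w,user):
  [0] read 0x20 idx=4: raw=0x22007 flags P=1 W=1 U=1 S=0
  [1] read 0x22 idx=8: raw=0x26007 flags P=1 W=1 U=1 S=0
  [2] read 0x26 idx=17: raw=0x27007 flags P=1 W=1 U=1 S=0
  ⇒ phys 0x2728F  [3 reads]
#1 VA=0x6C0600FB7 (w,user):
  [0] read 0x20 idx=27: raw=0x2A007 flags P=1 W=1 U=1 S=0
  [1] read 0x2A idx=3: raw=0x2E087 flags P=1 W=1 U=1 S=1
  ⇒ phys 0x2EFB7 (huge @L1)  [2 reads]
#2 VA=0x30000012A (w,kernel):
  [0] read 0x20 idx=12: raw=0x31087 flags P=1 W=1 U=1 S=1
  ⇒ phys 0x3112A (huge @L0)  [1 reads]
#3 VA=0x381A0EE95 (r,user):
  [0] read 0x20 idx=14: raw=0x35007 flags P=1 W=1 U=1 S=0
  [1] read 0x35 idx=13: raw=0x37007 flags P=1 W=1 U=1 S=0
  [2] read 0x37 idx=14: raw=0x27004 flags P=0 W=0 U=1 S=0
  → PAGE_NOT_PRESENT  (3 entries read)

Entries read for #3: 3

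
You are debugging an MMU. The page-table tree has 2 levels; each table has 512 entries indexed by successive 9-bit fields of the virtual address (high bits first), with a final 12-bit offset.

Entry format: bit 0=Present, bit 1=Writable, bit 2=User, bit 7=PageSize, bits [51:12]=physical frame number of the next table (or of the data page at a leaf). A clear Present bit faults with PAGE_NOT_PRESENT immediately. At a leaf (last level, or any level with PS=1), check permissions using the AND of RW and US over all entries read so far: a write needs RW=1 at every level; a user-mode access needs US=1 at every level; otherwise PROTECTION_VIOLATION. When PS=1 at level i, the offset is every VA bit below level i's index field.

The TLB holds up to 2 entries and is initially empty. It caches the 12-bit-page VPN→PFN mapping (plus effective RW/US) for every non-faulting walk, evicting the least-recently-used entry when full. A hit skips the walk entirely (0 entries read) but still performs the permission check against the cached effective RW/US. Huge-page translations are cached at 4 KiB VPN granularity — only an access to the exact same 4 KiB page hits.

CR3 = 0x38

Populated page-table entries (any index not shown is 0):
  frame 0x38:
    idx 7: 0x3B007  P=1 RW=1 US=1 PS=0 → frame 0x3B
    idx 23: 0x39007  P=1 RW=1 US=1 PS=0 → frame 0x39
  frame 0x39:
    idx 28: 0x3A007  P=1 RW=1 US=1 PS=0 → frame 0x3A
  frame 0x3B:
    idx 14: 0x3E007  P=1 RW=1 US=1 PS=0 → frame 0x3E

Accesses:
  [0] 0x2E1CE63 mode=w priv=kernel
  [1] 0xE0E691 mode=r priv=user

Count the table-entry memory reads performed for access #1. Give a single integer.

Per-access translation:
#0 VA=0x2E1CE63 (w,kernel):
  L0 @0x38[23] → 0x39007  P=1,RW=1,US=1,PS=0
  L1 @0x39[28] → 0x3A007  P=1,RW=1,US=1,PS=0
  ⇒ phys 0x3AE63  [2 reads]
#1 VA=0xE0E691 (r,user):
  L0 @0x38[7] → 0x3B007  P=1,RW=1,US=1,PS=0
  L1 @0x3B[14] → 0x3E007  P=1,RW=1,US=1,PS=0
  ⇒ phys 0x3E691  [2 reads]

Entries read for #1: 2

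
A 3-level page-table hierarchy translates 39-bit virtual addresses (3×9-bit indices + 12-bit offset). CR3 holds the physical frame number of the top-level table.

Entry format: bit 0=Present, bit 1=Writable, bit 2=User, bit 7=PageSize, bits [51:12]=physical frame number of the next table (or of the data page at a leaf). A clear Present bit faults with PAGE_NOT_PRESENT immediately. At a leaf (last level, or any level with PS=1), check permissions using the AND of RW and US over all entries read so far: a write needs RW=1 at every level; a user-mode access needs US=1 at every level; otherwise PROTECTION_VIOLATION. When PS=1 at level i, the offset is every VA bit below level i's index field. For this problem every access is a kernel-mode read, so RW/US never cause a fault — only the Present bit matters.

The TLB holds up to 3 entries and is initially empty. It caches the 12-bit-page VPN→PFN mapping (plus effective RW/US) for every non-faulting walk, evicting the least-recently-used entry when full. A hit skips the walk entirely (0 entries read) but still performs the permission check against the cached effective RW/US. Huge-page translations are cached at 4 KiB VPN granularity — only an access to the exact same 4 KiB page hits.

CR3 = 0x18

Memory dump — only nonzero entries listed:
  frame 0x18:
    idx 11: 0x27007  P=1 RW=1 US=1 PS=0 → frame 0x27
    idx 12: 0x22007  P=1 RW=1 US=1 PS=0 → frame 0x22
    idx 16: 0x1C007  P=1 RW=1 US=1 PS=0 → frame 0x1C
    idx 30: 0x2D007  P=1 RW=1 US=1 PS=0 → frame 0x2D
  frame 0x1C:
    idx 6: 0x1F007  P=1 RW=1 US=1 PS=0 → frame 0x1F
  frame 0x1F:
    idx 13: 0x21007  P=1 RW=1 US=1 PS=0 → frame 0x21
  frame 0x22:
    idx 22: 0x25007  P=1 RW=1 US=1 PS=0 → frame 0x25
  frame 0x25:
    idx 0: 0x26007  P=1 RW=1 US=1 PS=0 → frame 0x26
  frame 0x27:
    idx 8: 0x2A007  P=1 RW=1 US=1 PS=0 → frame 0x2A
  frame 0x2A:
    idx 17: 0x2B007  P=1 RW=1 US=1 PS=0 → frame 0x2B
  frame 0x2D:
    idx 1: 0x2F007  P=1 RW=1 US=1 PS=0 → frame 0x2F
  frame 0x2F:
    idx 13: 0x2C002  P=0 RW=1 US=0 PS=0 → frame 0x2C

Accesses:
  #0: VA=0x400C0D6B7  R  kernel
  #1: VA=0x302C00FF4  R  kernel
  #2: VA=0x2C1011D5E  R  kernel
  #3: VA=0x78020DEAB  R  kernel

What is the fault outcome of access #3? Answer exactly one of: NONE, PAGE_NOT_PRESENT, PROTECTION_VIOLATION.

Per-access translation:
#0 VA=0x400C0D6B7 (r,kernel):
  [0] read 0x18 idx=16: raw=0x1C007 flags P=1 W=1 U=1 S=0
  [1] read 0x1C idx=6: raw=0x1F007 flags P=1 W=1 U=1 S=0
  [2] read 0x1F idx=13: raw=0x21007 flags P=1 W=1 U=1 S=0
  ⇒ phys 0x216B7  [3 reads]
#1 VA=0x302C00FF4 (r,kernel):
  [0] read 0x18 idx=12: raw=0x22007 flags P=1 W=1 U=1 S=0
  [1] read 0x22 idx=22: raw=0x25007 flags P=1 W=1 U=1 S=0
  [2] read 0x25 idx=0: raw=0x26007 flags P=1 W=1 U=1 S=0
  ⇒ phys 0x26FF4  [3 reads]
#2 VA=0x2C1011D5E (r,kernel):
  [0] read 0x18 idx=11: raw=0x27007 flags P=1 W=1 U=1 S=0
  [1] read 0x27 idx=8: raw=0x2A007 flags P=1 W=1 U=1 S=0
  [2] read 0x2A idx=17: raw=0x2B007 flags P=1 W=1 U=1 S=0
  ⇒ phys 0x2BD5E  [3 reads]
#3 VA=0x78020DEAB (r,kernel):
  [0] read 0x18 idx=30: raw=0x2D007 flags P=1 W=1 U=1 S=0
  [1] read 0x2D idx=1: raw=0x2F007 flags P=1 W=1 U=1 S=0
  [2] read 0x2F idx=13: raw=0x2C002 flags P=0 W=1 U=0 S=0
  ✗ PAGE_NOT_PRESENT  [3 reads]

Access #3 fault: PAGE_NOT_PRESENT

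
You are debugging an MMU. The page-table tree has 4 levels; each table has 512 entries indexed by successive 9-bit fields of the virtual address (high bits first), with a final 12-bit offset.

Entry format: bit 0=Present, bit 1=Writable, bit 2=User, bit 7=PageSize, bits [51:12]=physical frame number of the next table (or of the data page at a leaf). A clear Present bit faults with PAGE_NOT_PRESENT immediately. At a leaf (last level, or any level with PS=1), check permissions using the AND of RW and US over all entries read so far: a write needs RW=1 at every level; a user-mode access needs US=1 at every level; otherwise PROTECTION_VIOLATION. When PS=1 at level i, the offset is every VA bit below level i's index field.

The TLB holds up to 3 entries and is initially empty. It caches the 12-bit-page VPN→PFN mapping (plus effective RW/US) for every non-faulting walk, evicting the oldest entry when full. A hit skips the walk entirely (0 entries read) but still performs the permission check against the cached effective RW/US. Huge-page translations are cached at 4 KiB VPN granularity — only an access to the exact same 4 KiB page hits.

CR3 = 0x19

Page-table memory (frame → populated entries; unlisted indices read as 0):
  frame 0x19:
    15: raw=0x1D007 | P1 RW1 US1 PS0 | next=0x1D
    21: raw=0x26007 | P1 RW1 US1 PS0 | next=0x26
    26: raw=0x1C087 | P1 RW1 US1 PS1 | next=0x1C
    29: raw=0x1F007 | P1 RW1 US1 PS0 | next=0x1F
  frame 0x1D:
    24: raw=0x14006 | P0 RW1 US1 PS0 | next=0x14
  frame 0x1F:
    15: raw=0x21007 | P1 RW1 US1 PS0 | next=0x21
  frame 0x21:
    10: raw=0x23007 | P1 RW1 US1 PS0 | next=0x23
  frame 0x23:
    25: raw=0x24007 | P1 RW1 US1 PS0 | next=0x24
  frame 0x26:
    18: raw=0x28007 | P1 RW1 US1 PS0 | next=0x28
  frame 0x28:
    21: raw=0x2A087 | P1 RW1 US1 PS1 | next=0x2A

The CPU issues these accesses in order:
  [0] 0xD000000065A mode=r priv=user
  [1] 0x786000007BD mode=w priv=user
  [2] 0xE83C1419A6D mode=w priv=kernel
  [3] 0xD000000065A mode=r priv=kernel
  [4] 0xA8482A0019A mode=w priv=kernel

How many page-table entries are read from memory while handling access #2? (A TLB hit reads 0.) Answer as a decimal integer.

Per-access translation:
#0 VA=0xD000000065A (r,user):
  L0 @0x19[26] → 0x1C087  P=1,RW=1,US=1,PS=1
  ⇒ phys 0x1C65A (huge @L0)  [1 reads]
#1 VA=0x786000007BD (w,user):
  L0 @0x19[15] → 0x1D007  P=1,RW=1,US=1,PS=0
  L1 @0x1D[24] → 0x14006  P=0,RW=1,US=1,PS=0
  ⇒ fault: PAGE_NOT_PRESENT  — 2 lookups
#2 VA=0xE83C1419A6D (w,kernel):
  L0 @0x19[29] → 0x1F007  P=1,RW=1,US=1,PS=0
  L1 @0x1F[15] → 0x21007  P=1,RW=1,US=1,PS=0
  L2 @0x21[10] → 0x23007  P=1,RW=1,US=1,PS=0
  L3 @0x23[25] → 0x24007  P=1,RW=1,US=1,PS=0
  ⇒ phys 0x24A6D  [4 reads]
#3 VA=0xD000000065A (r,kernel):
  TLB hit vpn=0xD0000000 → PA=0x1C65A
#4 VA=0xA8482A0019A (w,kernel):
  L0 @0x19[21] → 0x26007  P=1,RW=1,US=1,PS=0
  L1 @0x26[18] → 0x28007  P=1,RW=1,US=1,PS=0
  L2 @0x28[21] → 0x2A087  P=1,RW=1,US=1,PS=1
  ⇒ phys 0x2A19A (huge @L2)  [3 reads]

Entries read for #2: 4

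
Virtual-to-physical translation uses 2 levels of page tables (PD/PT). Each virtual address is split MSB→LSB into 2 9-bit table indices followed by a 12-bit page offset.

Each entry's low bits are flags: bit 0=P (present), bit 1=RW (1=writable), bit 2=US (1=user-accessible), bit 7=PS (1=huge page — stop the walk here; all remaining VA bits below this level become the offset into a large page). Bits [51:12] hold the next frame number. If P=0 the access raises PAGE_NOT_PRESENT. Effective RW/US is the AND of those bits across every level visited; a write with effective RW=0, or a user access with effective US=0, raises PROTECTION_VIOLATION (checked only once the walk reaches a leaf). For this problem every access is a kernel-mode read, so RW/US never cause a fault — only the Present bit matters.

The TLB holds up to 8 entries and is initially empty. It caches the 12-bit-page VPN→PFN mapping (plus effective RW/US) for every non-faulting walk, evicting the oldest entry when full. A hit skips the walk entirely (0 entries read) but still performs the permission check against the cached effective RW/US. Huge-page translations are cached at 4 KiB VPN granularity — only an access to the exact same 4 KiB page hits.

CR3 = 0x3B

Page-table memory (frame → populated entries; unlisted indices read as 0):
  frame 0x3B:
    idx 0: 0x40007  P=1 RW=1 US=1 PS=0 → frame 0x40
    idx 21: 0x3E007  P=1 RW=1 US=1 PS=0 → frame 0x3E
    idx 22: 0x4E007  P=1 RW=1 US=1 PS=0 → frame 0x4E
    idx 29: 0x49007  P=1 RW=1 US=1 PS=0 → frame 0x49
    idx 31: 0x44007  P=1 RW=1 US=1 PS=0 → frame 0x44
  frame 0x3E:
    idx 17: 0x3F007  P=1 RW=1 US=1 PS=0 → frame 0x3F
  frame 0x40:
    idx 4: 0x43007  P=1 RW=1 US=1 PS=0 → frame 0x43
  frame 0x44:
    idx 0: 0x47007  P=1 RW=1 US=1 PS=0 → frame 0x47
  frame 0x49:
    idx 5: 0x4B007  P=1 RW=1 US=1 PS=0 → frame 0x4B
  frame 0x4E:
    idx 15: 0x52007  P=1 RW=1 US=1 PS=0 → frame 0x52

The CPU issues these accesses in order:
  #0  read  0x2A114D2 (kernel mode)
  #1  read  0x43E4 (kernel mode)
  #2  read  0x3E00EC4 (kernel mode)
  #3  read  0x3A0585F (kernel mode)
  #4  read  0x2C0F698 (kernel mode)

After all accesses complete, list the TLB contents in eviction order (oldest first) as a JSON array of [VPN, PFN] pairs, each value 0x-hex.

Walk each access:
#0 VA=0x2A114D2 (r,kernel):
  L0 @0x3B[21] → 0x3E007  P=1,RW=1,US=1,PS=0
  L1 @0x3E[17] → 0x3F007  P=1,RW=1,US=1,PS=0
  ✓ 0x3F4D2  — 2 lookups
#1 VA=0x43E4 (r,kernel):
  L0 @0x3B[0] → 0x40007  P=1,RW=1,US=1,PS=0
  L1 @0x40[4] → 0x43007  P=1,RW=1,US=1,PS=0
  ✓ 0x433E4  — 2 lookups
#2 VA=0x3E00EC4 (r,kernel):
  L0 @0x3B[31] → 0x44007  P=1,RW=1,US=1,PS=0
  L1 @0x44[0] → 0x47007  P=1,RW=1,US=1,PS=0
  ✓ 0x47EC4  — 2 lookups
#3 VA=0x3A0585F (r,kernel):
  L0 @0x3B[29] → 0x49007  P=1,RW=1,US=1,PS=0
  L1 @0x49[5] → 0x4B007  P=1,RW=1,US=1,PS=0
  ✓ 0x4B85F  — 2 lookups
#4 VA=0x2C0F698 (r,kernel):
  L0 @0x3B[22] → 0x4E007  P=1,RW=1,US=1,PS=0
  L1 @0x4E[15] → 0x52007  P=1,RW=1,US=1,PS=0
  ✓ 0x52698  — 2 lookups

TLB: [["0x2A11", "0x3F"], ["0x4", "0x43"], ["0x3E00", "0x47"], ["0x3A05", "0x4B"], ["0x2C0F", "0x52"]]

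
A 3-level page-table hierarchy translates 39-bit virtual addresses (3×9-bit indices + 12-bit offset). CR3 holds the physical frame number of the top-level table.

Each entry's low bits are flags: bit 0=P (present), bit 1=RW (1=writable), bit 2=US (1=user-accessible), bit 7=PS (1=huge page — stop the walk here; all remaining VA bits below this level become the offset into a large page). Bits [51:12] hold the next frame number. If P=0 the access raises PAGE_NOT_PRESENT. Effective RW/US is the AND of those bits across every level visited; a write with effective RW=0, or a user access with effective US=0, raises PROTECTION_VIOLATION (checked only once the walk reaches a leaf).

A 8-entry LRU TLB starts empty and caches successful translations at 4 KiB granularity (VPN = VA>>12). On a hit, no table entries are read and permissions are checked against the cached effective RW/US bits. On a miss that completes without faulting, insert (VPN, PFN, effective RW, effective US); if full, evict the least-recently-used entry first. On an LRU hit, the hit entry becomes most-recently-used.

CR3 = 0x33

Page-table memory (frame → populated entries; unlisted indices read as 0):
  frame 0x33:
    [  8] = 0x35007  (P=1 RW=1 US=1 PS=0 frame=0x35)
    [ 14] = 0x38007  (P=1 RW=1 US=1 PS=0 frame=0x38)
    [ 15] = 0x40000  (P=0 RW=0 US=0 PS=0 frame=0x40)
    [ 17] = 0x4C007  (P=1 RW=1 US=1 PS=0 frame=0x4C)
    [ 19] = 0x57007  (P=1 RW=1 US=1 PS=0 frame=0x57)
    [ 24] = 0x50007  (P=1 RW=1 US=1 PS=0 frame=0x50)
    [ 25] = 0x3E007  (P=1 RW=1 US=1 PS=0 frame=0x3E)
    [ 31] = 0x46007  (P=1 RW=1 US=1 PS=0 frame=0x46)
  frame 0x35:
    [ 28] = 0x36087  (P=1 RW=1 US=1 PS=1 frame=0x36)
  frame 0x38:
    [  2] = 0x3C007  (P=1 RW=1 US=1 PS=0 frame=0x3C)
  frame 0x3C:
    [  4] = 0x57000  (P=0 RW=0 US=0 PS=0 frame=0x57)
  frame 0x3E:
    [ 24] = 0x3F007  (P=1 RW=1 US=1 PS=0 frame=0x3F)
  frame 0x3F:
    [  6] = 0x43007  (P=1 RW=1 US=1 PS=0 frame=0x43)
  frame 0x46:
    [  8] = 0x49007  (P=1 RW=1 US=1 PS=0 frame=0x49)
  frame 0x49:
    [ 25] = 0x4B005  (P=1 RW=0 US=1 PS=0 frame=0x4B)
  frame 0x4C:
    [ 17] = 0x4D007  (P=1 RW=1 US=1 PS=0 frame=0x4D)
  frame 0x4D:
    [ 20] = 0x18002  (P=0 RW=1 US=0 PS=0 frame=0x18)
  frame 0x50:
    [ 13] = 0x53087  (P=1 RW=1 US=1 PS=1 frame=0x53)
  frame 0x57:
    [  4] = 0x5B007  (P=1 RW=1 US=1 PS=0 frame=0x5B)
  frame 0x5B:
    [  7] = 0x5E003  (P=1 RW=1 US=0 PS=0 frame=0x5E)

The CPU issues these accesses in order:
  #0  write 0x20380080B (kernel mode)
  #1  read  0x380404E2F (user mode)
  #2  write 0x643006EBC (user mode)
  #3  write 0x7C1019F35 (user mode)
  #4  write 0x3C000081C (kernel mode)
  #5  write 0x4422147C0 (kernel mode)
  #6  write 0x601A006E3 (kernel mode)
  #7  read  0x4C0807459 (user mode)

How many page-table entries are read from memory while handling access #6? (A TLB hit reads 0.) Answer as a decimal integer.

Trace:
#0 VA=0x20380080B (w,kernel):
  L0 @0x33[8] → 0x35007  P=1,RW=1,US=1,PS=0
  L1 @0x35[28] → 0x36087  P=1,RW=1,US=1,PS=1
  ⇒ phys 0x3680B (huge @L1)  [2 reads]
#1 VA=0x380404E2F (r,user):
  L0 @0x33[14] → 0x38007  P=1,RW=1,US=1,PS=0
  L1 @0x38[2] → 0x3C007  P=1,RW=1,US=1,PS=0
  L2 @0x3C[4] → 0x57000  P=0,RW=0,US=0,PS=0
  ✗ PAGE_NOT_PRESENT  [3 reads]
#2 VA=0x643006EBC (w,user):
  L0 @0x33[25] → 0x3E007  P=1,RW=1,US=1,PS=0
  L1 @0x3E[24] → 0x3F007  P=1,RW=1,US=1,PS=0
  L2 @0x3F[6] → 0x43007  P=1,RW=1,US=1,PS=0
  ⇒ phys 0x43EBC  [3 reads]
#3 VA=0x7C1019F35 (w,user):
  L0 @0x33[31] → 0x46007  P=1,RW=1,US=1,PS=0
  L1 @0x46[8] → 0x49007  P=1,RW=1,US=1,PS=0
  L2 @0x49[25] → 0x4B005  P=1,RW=0,US=1,PS=0
  ✗ PROTECTION_VIOLATION  [3 reads]
#4 VA=0x3C000081C (w,kernel):
  L0 @0x33[15] → 0x40000  P=0,RW=0,US=0,PS=0
  ✗ PAGE_NOT_PRESENT  [1 reads]
#5 VA=0x4422147C0 (w,kernel):
  L0 @0x33[17] → 0x4C007  P=1,RW=1,US=1,PS=0
  L1 @0x4C[17] → 0x4D007  P=1,RW=1,US=1,PS=0
  L2 @0x4D[20] → 0x18002  P=0,RW=1,US=0,PS=0
  ✗ PAGE_NOT_PRESENT  [3 reads]
#6 VA=0x601A006E3 (w,kernel):
  L0 @0x33[24] → 0x50007  P=1,RW=1,US=1,PS=0
  L1 @0x50[13] → 0x53087  P=1,RW=1,US=1,PS=1
  ⇒ phys 0x536E3 (huge @L1)  [2 reads]
#7 VA=0x4C0807459 (r,user):
  L0 @0x33[19] → 0x57007  P=1,RW=1,US=1,PS=0
  L1 @0x57[4] → 0x5B007  P=1,RW=1,US=1,PS=0
  L2 @0x5B[7] → 0x5E003  P=1,RW=1,US=0,PS=0
  ✗ PROTECTION_VIOLATION  [3 reads]

Entries read for #6: 2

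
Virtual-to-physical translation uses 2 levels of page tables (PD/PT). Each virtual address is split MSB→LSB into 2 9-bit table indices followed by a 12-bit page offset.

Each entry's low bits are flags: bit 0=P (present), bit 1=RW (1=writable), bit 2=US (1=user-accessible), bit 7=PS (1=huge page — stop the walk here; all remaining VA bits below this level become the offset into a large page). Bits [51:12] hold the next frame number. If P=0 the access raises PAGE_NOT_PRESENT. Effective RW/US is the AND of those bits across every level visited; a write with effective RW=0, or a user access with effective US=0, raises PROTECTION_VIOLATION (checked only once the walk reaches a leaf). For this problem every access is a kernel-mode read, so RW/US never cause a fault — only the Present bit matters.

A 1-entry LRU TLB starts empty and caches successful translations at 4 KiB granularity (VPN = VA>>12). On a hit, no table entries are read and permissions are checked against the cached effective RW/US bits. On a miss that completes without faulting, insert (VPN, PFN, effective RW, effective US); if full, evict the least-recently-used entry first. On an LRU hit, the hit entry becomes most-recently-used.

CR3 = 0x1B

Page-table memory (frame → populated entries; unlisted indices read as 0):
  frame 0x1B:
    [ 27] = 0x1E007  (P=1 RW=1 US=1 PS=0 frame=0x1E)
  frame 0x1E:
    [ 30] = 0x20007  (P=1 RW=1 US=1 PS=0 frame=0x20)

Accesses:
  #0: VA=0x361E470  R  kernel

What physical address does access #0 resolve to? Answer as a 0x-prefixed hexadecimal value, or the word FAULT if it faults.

Trace:
#0 VA=0x361E470 (r,kernel):
  lvl0: tbl 0x1B, slot 27 ⇒ 0x1E007 (P1/RW1/US1/PS0)
  lvl1: tbl 0x1E, slot 30 ⇒ 0x20007 (P1/RW1/US1/PS0)
  ✓ 0x20470  — 2 lookups

Access #0 PA: 0x20470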